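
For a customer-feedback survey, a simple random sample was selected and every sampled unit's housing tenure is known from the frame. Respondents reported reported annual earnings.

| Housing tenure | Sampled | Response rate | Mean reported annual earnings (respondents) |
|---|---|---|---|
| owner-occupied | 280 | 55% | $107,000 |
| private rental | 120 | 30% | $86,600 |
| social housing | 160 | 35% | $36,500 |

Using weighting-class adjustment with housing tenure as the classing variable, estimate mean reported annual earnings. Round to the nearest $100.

$82,500

Weighting each respondent by the inverse class response rate inflates each class back to its sampled size, so the class weight is n_sampled:
  owner-occupied: 280 × 107,000 = 29,960,000
  private rental: 120 × 86,600 = 10,392,000
  social housing: 160 × 36,500 = 5,840,000
Adjusted estimate = 46,192,000 / 560 = 82485.7 → $82,500.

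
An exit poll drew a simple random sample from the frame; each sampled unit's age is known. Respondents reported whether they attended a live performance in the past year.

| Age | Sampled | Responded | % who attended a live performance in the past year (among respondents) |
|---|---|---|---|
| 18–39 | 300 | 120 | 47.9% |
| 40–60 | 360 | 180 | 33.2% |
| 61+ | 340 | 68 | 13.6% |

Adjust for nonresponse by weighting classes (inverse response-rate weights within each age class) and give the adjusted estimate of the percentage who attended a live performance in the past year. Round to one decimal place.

30.9%

Response rates by class: 18–39 120/300 = 40%, 40–60 180/360 = 50%, 61+ 68/340 = 20%.
Weighting each respondent by the inverse class response rate inflates each class back to its sampled size, so the class weight is n_sampled:
  18–39: 300 × 47.9 = 14,370
  40–60: 360 × 33.2 = 11952
  61+: 340 × 13.6 = 4624
Adjusted estimate = 30,946 / 1,000 = 30.946 → 30.9%.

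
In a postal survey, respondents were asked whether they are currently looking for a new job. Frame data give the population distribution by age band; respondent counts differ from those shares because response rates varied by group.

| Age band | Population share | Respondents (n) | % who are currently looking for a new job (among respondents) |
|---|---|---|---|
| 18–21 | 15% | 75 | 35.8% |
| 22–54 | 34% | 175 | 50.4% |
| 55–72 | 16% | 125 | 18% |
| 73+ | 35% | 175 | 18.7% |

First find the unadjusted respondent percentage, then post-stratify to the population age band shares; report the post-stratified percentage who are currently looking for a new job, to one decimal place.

31.9%

Without adjustment, the pooled respondent share is:
  (75/550)×35.8 + (175/550)×50.4 + (125/550)×18 + (175/550)×18.7 = 30.9591%
Post-stratifying to population shares instead:
  0.15×35.8 + 0.34×50.4 + 0.16×18 + 0.35×18.7 = 31.931%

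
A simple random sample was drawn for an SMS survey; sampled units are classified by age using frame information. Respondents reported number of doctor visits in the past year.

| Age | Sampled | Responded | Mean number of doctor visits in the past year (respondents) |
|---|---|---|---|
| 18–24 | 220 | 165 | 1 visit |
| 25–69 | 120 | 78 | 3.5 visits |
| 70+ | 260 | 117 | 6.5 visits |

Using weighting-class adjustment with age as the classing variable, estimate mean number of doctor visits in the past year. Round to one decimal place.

Class response rates: 18–24 165/220 = 75%, 25–69 78/120 = 65%, 70+ 117/260 = 45%.
Inverse-response-rate weighting restores each class to its sampled count, so class totals weight by n_sampled:
  18–24: 220 × 1 = 220
  25–69: 120 × 3.5 = 420
  70+: 260 × 6.5 = 1690
Adjusted estimate = 2330 / 600 = 3.88333 → 3.9.

3.9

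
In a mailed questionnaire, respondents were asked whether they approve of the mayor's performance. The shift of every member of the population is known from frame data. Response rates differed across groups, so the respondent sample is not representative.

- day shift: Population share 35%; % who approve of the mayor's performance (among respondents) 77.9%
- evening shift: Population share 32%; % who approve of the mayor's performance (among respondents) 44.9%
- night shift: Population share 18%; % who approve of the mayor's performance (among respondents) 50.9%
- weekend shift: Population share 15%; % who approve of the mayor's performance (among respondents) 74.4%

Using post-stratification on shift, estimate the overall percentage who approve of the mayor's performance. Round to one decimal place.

62.0%

Reweight to the known shift distribution:
  day shift: 0.35 × 77.9 = 27.265
  evening shift: 0.32 × 44.9 = 14.368
  night shift: 0.18 × 50.9 = 9.162
  weekend shift: 0.15 × 74.4 = 11.16
Post-stratified estimate = 61.955 → 62.0%.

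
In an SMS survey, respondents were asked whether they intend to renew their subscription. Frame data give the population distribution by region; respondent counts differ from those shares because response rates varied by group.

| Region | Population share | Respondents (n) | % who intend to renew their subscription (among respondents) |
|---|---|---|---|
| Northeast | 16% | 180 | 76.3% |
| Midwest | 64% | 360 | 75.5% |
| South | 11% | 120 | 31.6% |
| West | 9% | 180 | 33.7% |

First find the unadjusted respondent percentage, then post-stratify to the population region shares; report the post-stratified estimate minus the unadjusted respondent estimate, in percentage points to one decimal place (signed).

+6.6 percentage points

Without adjustment, the pooled respondent share is:
  (180/840)×76.3 + (360/840)×75.5 + (120/840)×31.6 + (180/840)×33.7 = 60.4429%
Reweighting by population region shares:
  0.16×76.3 + 0.64×75.5 + 0.11×31.6 + 0.09×33.7 = 67.037%
Difference = 67.037 − 60.4429 = 6.5941 pp.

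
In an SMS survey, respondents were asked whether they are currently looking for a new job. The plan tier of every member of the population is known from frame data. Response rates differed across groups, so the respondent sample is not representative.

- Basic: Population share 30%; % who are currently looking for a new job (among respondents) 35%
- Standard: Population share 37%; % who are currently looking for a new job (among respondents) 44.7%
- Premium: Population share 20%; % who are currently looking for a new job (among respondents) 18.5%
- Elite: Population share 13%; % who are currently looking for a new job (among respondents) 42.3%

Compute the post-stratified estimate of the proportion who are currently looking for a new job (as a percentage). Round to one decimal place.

Post-stratification weights by population share, not respondent share:
  Basic: 0.3 × 35 = 10.5
  Standard: 0.37 × 44.7 = 16.539
  Premium: 0.2 × 18.5 = 3.7
  Elite: 0.13 × 42.3 = 5.499
Post-stratified estimate = 36.238 → 36.2%.

36.2%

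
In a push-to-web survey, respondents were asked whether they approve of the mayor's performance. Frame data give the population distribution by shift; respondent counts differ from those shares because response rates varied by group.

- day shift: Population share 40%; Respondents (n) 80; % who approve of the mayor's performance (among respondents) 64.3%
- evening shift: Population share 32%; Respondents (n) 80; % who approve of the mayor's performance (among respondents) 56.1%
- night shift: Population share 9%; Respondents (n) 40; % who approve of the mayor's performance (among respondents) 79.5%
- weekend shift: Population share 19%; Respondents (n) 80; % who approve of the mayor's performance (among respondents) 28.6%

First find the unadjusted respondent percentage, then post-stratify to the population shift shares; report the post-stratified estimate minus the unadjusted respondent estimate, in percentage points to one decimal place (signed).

Without adjustment, the pooled respondent share is:
  (80/280)×64.3 + (80/280)×56.1 + (40/280)×79.5 + (80/280)×28.6 = 53.9286%
Reweighting by population shift shares:
  0.4×64.3 + 0.32×56.1 + 0.09×79.5 + 0.19×28.6 = 56.261%
Difference = 56.261 − 53.9286 = 2.3324 pp.

+2.3 percentage points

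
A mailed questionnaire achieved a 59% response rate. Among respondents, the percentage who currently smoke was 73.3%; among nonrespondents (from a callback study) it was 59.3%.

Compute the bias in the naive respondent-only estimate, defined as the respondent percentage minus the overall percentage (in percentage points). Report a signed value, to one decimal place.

+5.7 percentage points

Nonresponse fraction = 1 − 0.59 = 0.41.
Bias = (nonresponse fraction) × (respondent percentage − nonrespondent percentage)
     = 0.41 × (73.3 − 59.3) = 0.41 × 14 = 5.74.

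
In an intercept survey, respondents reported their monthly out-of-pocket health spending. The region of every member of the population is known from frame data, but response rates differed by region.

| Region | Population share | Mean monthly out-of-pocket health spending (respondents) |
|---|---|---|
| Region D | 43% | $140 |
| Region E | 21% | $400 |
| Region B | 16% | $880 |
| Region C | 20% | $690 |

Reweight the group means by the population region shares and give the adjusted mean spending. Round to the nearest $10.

Post-stratification weights by population share, not respondent share:
  Region D: 0.43 × 140 = 60.2
  Region E: 0.21 × 400 = 84
  Region B: 0.16 × 880 = 140.8
  Region C: 0.2 × 690 = 138
Post-stratified estimate = 423 → $420.

$420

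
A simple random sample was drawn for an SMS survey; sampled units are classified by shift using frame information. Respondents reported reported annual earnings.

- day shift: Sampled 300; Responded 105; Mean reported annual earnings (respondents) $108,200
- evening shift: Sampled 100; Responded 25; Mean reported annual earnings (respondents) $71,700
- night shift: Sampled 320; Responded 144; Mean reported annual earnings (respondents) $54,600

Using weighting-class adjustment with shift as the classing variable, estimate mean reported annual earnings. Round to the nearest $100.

Class response rates: day shift 105/300 = 35%, evening shift 25/100 = 25%, night shift 144/320 = 45%.
Inverse-response-rate weighting restores each class to its sampled count, so class totals weight by n_sampled:
  day shift: 300 × 108,200 = 32,460,000
  evening shift: 100 × 71,700 = 7,170,000
  night shift: 320 × 54,600 = 17,472,000
Adjusted estimate = 57,102,000 / 720 = 79308.3 → $79,300.

$79,300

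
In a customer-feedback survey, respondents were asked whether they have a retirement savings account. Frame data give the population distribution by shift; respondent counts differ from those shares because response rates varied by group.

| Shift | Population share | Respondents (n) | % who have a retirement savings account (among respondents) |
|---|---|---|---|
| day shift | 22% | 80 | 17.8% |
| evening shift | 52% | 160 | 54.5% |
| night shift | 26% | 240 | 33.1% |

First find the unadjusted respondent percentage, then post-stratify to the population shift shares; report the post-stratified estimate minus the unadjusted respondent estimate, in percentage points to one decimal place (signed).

+3.2 percentage points

Naive respondent-only estimate (weights = respondent counts):
  (80/480)×17.8 + (160/480)×54.5 + (240/480)×33.1 = 37.6833%
Post-stratified estimate weights by population shares:
  0.22×17.8 + 0.52×54.5 + 0.26×33.1 = 40.862%
Difference = 40.862 − 37.6833 = 3.1787 pp.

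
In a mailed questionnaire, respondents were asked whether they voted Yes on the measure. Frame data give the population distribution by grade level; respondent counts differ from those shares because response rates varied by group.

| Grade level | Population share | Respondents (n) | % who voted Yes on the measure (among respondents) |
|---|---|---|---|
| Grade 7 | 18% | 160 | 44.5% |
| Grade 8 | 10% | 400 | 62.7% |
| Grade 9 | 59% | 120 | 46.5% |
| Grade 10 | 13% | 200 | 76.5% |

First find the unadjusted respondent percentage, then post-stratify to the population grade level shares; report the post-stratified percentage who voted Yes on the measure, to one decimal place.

51.7%

Naive respondent-only estimate (weights = respondent counts):
  (160/880)×44.5 + (400/880)×62.7 + (120/880)×46.5 + (200/880)×76.5 = 60.3182%
Post-stratifying to population shares instead:
  0.18×44.5 + 0.1×62.7 + 0.59×46.5 + 0.13×76.5 = 51.66%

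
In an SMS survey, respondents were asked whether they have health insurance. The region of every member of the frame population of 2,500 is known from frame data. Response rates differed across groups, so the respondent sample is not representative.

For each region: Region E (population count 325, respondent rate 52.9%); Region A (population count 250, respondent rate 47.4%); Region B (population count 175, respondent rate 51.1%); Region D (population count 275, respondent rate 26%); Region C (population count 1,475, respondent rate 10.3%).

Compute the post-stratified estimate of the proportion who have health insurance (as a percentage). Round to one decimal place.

Reweight to the known region distribution:
  Region E: (325/2,500) × 52.9 = 6.877
  Region A: (250/2,500) × 47.4 = 4.74
  Region B: (175/2,500) × 51.1 = 3.577
  Region D: (275/2,500) × 26 = 2.86
  Region C: (1,475/2,500) × 10.3 = 6.077
Post-stratified estimate = 24.131 → 24.1%.

24.1%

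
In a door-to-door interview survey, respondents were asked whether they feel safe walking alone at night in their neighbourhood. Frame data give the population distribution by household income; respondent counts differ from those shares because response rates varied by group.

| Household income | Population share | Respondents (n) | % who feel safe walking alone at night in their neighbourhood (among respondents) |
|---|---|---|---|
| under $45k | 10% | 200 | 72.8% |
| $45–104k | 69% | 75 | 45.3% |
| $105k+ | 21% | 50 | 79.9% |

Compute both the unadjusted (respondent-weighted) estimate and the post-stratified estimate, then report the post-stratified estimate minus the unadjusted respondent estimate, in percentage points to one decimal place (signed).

Unadjusted (pooled respondent) estimate weights by respondent counts:
  (200/325)×72.8 + (75/325)×45.3 + (50/325)×79.9 = 67.5462%
Post-stratified estimate weights by population shares:
  0.1×72.8 + 0.69×45.3 + 0.21×79.9 = 55.316%
Difference = 55.316 − 67.5462 = -12.2302 pp.

-12.2 percentage points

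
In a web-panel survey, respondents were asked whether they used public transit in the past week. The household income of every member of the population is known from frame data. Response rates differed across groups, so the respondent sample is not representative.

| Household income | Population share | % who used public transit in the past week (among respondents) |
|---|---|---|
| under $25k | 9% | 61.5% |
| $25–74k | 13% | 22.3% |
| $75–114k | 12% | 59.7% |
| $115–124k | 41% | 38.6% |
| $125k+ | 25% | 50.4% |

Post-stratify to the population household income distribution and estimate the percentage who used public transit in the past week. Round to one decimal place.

Reweight to the known household income distribution:
  under $25k: 0.09 × 61.5 = 5.535
  $25–74k: 0.13 × 22.3 = 2.899
  $75–114k: 0.12 × 59.7 = 7.164
  $115–124k: 0.41 × 38.6 = 15.826
  $125k+: 0.25 × 50.4 = 12.6
Post-stratified estimate = 44.024 → 44.0%.

44.0%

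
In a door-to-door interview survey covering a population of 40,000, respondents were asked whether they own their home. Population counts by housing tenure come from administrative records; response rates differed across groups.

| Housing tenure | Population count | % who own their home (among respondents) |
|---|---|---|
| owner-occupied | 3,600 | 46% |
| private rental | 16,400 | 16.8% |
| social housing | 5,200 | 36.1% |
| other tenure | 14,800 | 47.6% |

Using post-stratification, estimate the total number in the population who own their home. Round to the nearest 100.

13,300

Estimated count per cell = population count × respondent percentage:
  owner-occupied: 3,600 × 46% = 1656
  private rental: 16,400 × 16.8% = 2755.2
  social housing: 5,200 × 36.1% = 1877.2
  other tenure: 14,800 × 47.6% = 7044.8
Estimated total = 13333.2 → 13,300.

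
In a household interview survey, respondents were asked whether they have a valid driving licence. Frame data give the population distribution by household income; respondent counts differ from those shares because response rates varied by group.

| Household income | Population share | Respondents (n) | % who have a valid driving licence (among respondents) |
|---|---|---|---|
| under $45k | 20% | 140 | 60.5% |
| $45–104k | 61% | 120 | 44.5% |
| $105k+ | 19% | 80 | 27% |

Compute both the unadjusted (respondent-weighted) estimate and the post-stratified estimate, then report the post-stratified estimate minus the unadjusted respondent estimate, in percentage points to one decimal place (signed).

-2.6 percentage points

Without adjustment, the pooled respondent share is:
  (140/340)×60.5 + (120/340)×44.5 + (80/340)×27 = 46.9706%
Reweighting by population household income shares:
  0.2×60.5 + 0.61×44.5 + 0.19×27 = 44.375%
Difference = 44.375 − 46.9706 = -2.5956 pp.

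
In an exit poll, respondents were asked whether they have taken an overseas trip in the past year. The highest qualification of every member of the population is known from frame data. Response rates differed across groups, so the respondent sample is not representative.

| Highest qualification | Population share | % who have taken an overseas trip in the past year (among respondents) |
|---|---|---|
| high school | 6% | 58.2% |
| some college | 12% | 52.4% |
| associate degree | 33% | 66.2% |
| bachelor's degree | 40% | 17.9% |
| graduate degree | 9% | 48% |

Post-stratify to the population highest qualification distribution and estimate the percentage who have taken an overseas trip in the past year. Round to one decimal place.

Post-stratification weights by population share, not respondent share:
  high school: 0.06 × 58.2 = 3.492
  some college: 0.12 × 52.4 = 6.288
  associate degree: 0.33 × 66.2 = 21.846
  bachelor's degree: 0.4 × 17.9 = 7.16
  graduate degree: 0.09 × 48 = 4.32
Post-stratified estimate = 43.106 → 43.1%.

43.1%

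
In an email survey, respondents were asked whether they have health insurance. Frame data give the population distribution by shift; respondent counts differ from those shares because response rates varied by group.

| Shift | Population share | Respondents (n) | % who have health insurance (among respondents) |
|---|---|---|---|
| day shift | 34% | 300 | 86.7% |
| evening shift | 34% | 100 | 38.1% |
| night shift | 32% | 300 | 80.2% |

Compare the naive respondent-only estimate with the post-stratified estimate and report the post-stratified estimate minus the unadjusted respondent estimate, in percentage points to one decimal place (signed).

Without adjustment, the pooled respondent share is:
  (300/700)×86.7 + (100/700)×38.1 + (300/700)×80.2 = 76.9714%
Post-stratified estimate weights by population shares:
  0.34×86.7 + 0.34×38.1 + 0.32×80.2 = 68.096%
Difference = 68.096 − 76.9714 = -8.8754 pp.

-8.9 percentage points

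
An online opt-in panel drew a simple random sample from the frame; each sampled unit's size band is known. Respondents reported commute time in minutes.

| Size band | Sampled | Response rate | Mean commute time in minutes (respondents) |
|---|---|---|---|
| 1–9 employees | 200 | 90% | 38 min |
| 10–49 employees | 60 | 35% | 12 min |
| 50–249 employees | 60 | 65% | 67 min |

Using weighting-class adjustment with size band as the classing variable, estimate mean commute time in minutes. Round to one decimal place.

Inverse-response-rate weighting restores each class to its sampled count, so class totals weight by n_sampled:
  1–9 employees: 200 × 38 = 7600
  10–49 employees: 60 × 12 = 720
  50–249 employees: 60 × 67 = 4020
Adjusted estimate = 12,340 / 320 = 38.5625 → 38.6.

38.6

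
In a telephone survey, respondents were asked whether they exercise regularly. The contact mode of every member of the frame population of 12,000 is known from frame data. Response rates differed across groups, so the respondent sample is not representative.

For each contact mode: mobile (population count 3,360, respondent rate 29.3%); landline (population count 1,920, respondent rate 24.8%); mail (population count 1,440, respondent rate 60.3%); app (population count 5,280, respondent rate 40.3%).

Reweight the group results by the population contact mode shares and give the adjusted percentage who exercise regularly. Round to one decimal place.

37.1%

Each cell contributes population-share × respondent value:
  mobile: (3,360/12,000) × 29.3 = 8.204
  landline: (1,920/12,000) × 24.8 = 3.968
  mail: (1,440/12,000) × 60.3 = 7.236
  app: (5,280/12,000) × 40.3 = 17.732
Post-stratified estimate = 37.14 → 37.1%.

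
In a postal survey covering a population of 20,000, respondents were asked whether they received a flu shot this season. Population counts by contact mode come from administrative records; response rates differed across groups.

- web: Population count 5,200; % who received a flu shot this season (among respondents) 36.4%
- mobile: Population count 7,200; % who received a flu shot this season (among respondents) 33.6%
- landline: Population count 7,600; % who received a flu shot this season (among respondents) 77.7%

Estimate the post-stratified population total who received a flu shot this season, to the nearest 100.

Apply each group's respondent rate to its population count:
  web: 5,200 × 36.4% = 1892.8
  mobile: 7,200 × 33.6% = 2419.2
  landline: 7,600 × 77.7% = 5905.2
Estimated total = 10217.2 → 10,200.

10,200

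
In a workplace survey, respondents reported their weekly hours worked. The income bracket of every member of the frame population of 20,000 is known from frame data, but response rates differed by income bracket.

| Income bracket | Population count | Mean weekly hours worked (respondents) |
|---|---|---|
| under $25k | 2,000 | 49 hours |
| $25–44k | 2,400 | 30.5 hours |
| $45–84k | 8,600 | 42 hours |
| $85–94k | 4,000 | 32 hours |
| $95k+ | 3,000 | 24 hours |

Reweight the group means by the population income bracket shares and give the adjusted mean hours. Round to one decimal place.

36.6

Each cell contributes population-share × respondent value:
  under $25k: (2,000/20,000) × 49 = 4.9
  $25–44k: (2,400/20,000) × 30.5 = 3.66
  $45–84k: (8,600/20,000) × 42 = 18.06
  $85–94k: (4,000/20,000) × 32 = 6.4
  $95k+: (3,000/20,000) × 24 = 3.6
Post-stratified estimate = 36.62 → 36.6.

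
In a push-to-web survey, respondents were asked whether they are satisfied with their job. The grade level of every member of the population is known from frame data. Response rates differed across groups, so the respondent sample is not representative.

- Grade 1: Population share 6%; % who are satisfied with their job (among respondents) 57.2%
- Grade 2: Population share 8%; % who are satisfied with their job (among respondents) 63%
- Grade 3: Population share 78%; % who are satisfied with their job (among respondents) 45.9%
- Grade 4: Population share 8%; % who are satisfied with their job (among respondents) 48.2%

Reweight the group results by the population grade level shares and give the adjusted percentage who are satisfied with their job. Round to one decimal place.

Reweight to the known grade level distribution:
  Grade 1: 0.06 × 57.2 = 3.432
  Grade 2: 0.08 × 63 = 5.04
  Grade 3: 0.78 × 45.9 = 35.802
  Grade 4: 0.08 × 48.2 = 3.856
Post-stratified estimate = 48.13 → 48.1%.

48.1%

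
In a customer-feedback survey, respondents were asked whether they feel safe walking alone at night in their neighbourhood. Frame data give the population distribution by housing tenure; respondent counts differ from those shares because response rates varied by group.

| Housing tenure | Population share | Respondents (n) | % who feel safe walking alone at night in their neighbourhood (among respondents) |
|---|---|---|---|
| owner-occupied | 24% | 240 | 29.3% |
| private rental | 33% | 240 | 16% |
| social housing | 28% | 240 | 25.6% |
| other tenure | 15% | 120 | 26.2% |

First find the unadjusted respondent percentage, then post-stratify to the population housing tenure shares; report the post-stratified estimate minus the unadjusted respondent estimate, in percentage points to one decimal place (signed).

-0.6 percentage points

Naive respondent-only estimate (weights = respondent counts):
  (240/840)×29.3 + (240/840)×16 + (240/840)×25.6 + (120/840)×26.2 = 24%
Reweighting by population housing tenure shares:
  0.24×29.3 + 0.33×16 + 0.28×25.6 + 0.15×26.2 = 23.41%
Difference = 23.41 − 24 = -0.59 pp.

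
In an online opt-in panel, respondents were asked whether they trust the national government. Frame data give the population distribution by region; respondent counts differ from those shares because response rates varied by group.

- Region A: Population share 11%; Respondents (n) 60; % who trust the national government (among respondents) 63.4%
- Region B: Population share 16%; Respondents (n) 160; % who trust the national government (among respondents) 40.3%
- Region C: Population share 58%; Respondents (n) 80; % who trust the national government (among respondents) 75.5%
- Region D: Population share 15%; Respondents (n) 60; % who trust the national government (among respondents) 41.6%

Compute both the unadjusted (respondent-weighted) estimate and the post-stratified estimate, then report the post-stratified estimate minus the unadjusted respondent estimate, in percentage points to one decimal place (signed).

Naive respondent-only estimate (weights = respondent counts):
  (60/360)×63.4 + (160/360)×40.3 + (80/360)×75.5 + (60/360)×41.6 = 52.1889%
Post-stratified estimate weights by population shares:
  0.11×63.4 + 0.16×40.3 + 0.58×75.5 + 0.15×41.6 = 63.452%
Difference = 63.452 − 52.1889 = 11.2631 pp.

+11.3 percentage points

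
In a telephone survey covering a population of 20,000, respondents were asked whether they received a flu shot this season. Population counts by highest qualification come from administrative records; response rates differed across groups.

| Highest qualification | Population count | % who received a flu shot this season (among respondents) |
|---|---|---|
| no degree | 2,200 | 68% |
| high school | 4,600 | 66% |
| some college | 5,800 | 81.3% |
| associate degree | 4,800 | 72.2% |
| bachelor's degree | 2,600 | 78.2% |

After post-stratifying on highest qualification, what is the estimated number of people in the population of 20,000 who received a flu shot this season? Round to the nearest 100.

14,700

Each cell contributes its population count × the respondent rate:
  no degree: 2,200 × 68% = 1496
  high school: 4,600 × 66% = 3036
  some college: 5,800 × 81.3% = 4715.4
  associate degree: 4,800 × 72.2% = 3465.6
  bachelor's degree: 2,600 × 78.2% = 2033.2
Estimated total = 14746.2 → 14,700.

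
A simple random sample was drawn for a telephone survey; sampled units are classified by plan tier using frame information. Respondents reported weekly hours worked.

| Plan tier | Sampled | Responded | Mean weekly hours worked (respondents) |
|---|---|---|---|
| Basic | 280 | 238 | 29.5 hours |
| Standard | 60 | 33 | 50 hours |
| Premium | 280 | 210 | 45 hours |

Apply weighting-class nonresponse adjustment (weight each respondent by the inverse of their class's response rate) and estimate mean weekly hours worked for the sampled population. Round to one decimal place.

38.5

Response rates by class: Basic 238/280 = 85%, Standard 33/60 = 55%, Premium 210/280 = 75%.
Inverse-response-rate weighting restores each class to its sampled count, so class totals weight by n_sampled:
  Basic: 280 × 29.5 = 8260
  Standard: 60 × 50 = 3000
  Premium: 280 × 45 = 12,600
Adjusted estimate = 23,860 / 620 = 38.4839 → 38.5.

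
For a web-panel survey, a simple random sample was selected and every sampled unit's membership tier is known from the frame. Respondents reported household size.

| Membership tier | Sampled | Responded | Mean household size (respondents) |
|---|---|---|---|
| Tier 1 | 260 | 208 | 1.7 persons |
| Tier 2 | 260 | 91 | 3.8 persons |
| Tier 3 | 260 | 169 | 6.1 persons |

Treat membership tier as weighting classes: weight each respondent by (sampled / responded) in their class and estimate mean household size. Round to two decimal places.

Response rates by class: Tier 1 208/260 = 80%, Tier 2 91/260 = 35%, Tier 3 169/260 = 65%.
Weighting each respondent by the inverse class response rate inflates each class back to its sampled size, so the class weight is n_sampled:
  Tier 1: 260 × 1.7 = 442
  Tier 2: 260 × 3.8 = 988
  Tier 3: 260 × 6.1 = 1586
Adjusted estimate = 3016 / 780 = 3.86667 → 3.87.

3.87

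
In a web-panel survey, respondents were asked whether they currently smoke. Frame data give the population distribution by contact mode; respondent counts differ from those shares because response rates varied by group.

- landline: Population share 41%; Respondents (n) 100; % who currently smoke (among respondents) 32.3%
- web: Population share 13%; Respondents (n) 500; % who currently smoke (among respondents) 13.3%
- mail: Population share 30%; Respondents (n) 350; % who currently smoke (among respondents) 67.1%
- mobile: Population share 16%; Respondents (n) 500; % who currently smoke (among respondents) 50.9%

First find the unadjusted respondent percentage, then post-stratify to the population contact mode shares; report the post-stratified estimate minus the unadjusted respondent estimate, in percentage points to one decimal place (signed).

Without adjustment, the pooled respondent share is:
  (100/1450)×32.3 + (500/1450)×13.3 + (350/1450)×67.1 + (500/1450)×50.9 = 40.5621%
Post-stratifying to population shares instead:
  0.41×32.3 + 0.13×13.3 + 0.3×67.1 + 0.16×50.9 = 43.246%
Difference = 43.246 − 40.5621 = 2.6839 pp.

+2.7 percentage points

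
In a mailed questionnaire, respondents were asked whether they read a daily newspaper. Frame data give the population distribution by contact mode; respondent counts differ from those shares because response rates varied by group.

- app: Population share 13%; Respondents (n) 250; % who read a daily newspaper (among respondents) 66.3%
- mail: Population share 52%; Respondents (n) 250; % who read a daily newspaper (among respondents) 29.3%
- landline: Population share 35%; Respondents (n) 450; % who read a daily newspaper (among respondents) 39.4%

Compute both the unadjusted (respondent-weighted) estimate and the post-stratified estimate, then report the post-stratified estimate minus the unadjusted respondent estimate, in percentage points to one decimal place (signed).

-6.2 percentage points

Unadjusted (pooled respondent) estimate weights by respondent counts:
  (250/950)×66.3 + (250/950)×29.3 + (450/950)×39.4 = 43.8211%
Post-stratifying to population shares instead:
  0.13×66.3 + 0.52×29.3 + 0.35×39.4 = 37.645%
Difference = 37.645 − 43.8211 = -6.1761 pp.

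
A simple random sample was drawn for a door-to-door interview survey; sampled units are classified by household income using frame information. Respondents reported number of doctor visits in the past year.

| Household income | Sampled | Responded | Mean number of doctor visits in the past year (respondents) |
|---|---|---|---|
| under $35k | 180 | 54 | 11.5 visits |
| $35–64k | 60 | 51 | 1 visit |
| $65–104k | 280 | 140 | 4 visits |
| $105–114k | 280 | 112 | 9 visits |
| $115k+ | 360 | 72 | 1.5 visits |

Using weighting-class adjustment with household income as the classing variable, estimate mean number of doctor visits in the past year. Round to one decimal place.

Class response rates: under $35k 54/180 = 30%, $35–64k 51/60 = 85%, $65–104k 140/280 = 50%, $105–114k 112/280 = 40%, $115k+ 72/360 = 20%.
Inverse-response-rate weighting restores each class to its sampled count, so class totals weight by n_sampled:
  under $35k: 180 × 11.5 = 2070
  $35–64k: 60 × 1 = 60
  $65–104k: 280 × 4 = 1120
  $105–114k: 280 × 9 = 2520
  $115k+: 360 × 1.5 = 540
Adjusted estimate = 6310 / 1,160 = 5.43966 → 5.4.

5.4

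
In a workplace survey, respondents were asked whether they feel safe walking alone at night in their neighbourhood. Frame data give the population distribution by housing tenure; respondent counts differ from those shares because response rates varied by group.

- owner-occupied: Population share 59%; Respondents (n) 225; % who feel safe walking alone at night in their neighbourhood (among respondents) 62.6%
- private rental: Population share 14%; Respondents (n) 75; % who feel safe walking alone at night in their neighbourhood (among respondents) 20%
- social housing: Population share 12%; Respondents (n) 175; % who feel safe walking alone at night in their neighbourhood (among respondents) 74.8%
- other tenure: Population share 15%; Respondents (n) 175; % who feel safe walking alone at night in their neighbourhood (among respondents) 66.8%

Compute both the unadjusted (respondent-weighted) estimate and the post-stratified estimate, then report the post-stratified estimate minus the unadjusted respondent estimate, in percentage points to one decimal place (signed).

Without adjustment, the pooled respondent share is:
  (225/650)×62.6 + (75/650)×20 + (175/650)×74.8 + (175/650)×66.8 = 62.1%
Reweighting by population housing tenure shares:
  0.59×62.6 + 0.14×20 + 0.12×74.8 + 0.15×66.8 = 58.73%
Difference = 58.73 − 62.1 = -3.37 pp.

-3.4 percentage points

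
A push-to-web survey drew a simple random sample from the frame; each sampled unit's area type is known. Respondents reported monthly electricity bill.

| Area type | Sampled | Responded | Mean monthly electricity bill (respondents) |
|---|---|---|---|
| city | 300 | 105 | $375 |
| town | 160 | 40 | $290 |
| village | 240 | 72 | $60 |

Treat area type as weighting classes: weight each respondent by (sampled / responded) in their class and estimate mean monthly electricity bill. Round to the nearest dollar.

$248

Class response rates: city 105/300 = 35%, town 40/160 = 25%, village 72/240 = 30%.
Inverse-response-rate weighting restores each class to its sampled count, so class totals weight by n_sampled:
  city: 300 × 375 = 112,500
  town: 160 × 290 = 46,400
  village: 240 × 60 = 14,400
Adjusted estimate = 173,300 / 700 = 247.571 → $248.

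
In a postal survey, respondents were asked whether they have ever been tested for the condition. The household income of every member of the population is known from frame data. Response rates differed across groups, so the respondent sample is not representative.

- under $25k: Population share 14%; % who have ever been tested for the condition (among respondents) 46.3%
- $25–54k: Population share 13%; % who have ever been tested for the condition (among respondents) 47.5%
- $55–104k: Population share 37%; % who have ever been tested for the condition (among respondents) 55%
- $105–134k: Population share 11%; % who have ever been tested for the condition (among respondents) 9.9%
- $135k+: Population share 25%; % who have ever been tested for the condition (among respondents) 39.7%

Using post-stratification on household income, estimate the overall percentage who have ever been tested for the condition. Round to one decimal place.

44.0%

Weight each group's respondent value by its population share:
  under $25k: 0.14 × 46.3 = 6.482
  $25–54k: 0.13 × 47.5 = 6.175
  $55–104k: 0.37 × 55 = 20.35
  $105–134k: 0.11 × 9.9 = 1.089
  $135k+: 0.25 × 39.7 = 9.925
Post-stratified estimate = 44.021 → 44.0%.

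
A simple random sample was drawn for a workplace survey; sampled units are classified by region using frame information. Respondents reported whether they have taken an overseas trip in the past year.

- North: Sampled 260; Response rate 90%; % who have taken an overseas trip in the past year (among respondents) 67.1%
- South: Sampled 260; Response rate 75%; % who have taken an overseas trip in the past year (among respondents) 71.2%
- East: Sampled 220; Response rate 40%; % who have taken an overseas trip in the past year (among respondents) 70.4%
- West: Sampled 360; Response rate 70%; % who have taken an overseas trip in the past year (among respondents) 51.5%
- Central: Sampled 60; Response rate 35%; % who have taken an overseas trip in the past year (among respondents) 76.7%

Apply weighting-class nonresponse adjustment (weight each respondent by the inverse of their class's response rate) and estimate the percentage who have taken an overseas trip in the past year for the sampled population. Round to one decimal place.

64.3%

Inverse-response-rate weighting restores each class to its sampled count, so class totals weight by n_sampled:
  North: 260 × 67.1 = 17,446
  South: 260 × 71.2 = 18,512
  East: 220 × 70.4 = 15488
  West: 360 × 51.5 = 18,540
  Central: 60 × 76.7 = 4602
Adjusted estimate = 74,588 / 1,160 = 64.3 → 64.3%.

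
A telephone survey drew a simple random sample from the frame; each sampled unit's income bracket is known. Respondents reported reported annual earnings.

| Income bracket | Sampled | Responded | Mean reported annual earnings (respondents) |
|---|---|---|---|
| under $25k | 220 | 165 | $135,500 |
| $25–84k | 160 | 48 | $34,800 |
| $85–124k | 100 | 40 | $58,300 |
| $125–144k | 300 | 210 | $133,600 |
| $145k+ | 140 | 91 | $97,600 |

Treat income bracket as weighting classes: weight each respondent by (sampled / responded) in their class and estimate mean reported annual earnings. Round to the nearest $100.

Class response rates: under $25k 165/220 = 75%, $25–84k 48/160 = 30%, $85–124k 40/100 = 40%, $125–144k 210/300 = 70%, $145k+ 91/140 = 65%.
Weighting each respondent by the inverse class response rate inflates each class back to its sampled size, so the class weight is n_sampled:
  under $25k: 220 × 135,500 = 29,810,000
  $25–84k: 160 × 34,800 = 5,568,000
  $85–124k: 100 × 58,300 = 5,830,000
  $125–144k: 300 × 133,600 = 40,080,000
  $145k+: 140 × 97,600 = 13,664,000
Adjusted estimate = 94,952,000 / 920 = 103209 → $103,200.

$103,200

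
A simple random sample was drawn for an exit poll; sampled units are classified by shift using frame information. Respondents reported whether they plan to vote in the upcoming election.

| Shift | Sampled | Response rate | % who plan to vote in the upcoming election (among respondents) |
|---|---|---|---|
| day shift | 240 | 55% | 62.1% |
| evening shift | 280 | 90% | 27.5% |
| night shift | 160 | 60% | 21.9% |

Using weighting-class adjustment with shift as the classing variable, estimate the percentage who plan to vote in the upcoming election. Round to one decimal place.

38.4%

Weighting each respondent by the inverse class response rate inflates each class back to its sampled size, so the class weight is n_sampled:
  day shift: 240 × 62.1 = 14,904
  evening shift: 280 × 27.5 = 7700
  night shift: 160 × 21.9 = 3504
Adjusted estimate = 26,108 / 680 = 38.3941 → 38.4%.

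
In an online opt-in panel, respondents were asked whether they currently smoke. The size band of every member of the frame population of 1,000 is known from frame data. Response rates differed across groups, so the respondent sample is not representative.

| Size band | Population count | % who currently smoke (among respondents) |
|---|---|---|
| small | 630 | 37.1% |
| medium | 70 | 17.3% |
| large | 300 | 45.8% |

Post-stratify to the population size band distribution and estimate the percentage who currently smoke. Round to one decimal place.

Each cell contributes population-share × respondent value:
  small: (630/1,000) × 37.1 = 23.373
  medium: (70/1,000) × 17.3 = 1.211
  large: (300/1,000) × 45.8 = 13.74
Post-stratified estimate = 38.324 → 38.3%.

38.3%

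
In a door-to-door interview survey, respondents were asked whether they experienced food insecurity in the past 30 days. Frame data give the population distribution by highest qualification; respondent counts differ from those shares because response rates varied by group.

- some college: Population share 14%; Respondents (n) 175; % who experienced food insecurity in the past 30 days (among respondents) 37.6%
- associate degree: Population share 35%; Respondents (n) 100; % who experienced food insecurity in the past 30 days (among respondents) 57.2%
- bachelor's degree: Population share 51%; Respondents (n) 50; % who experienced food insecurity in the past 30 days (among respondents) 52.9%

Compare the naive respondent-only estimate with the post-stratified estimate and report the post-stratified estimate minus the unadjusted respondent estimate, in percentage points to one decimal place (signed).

Unadjusted (pooled respondent) estimate weights by respondent counts:
  (175/325)×37.6 + (100/325)×57.2 + (50/325)×52.9 = 45.9846%
Reweighting by population highest qualification shares:
  0.14×37.6 + 0.35×57.2 + 0.51×52.9 = 52.263%
Difference = 52.263 − 45.9846 = 6.2784 pp.

+6.3 percentage points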